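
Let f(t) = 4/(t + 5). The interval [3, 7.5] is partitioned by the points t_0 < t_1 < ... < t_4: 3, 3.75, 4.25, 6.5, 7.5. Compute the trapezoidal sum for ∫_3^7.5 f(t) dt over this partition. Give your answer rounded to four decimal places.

1.7930

Subinterval widths: 0.75, 0.5, 2.25, 1.
f(3) = 0.5, f(3.75) = 16/35, f(4.25) = 16/37, f(6.5) = 8/23, f(7.5) = 0.32.
On each subinterval the trapezoid contributes (Δt_i/2)·[f(t_{i-1}) + f(t_i)].
Sum ≈ 1.7930.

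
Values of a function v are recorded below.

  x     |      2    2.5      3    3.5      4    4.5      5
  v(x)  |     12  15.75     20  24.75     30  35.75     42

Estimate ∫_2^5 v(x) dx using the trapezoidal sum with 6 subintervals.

Δx = 0.5.
T_6 = (0.5/2)·[12 + 2·15.75 + 2·20 + 2·24.75 + 2·30 + 2·35.75 + 42] = 76.625.

76.625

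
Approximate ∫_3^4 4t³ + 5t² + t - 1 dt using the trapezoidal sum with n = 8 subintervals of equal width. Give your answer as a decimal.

Δt = (4 − 3)/8 = 0.125.
f(3) = 155, f(3.125) = 173.0234375, f(3.25) = 192.375, f(3.375) = 213.1015625, f(3.5) = 235.25, f(3.625) = 258.8671875, f(3.75) = 284, f(3.875) = 310.6953125, f(4) = 339.
T_8 = (Δt/2)·[f(t_0) + 2f(t_1) + ... + 2f(t_{7}) + f(t_8)].
Sum = 239.2890625.

239.2890625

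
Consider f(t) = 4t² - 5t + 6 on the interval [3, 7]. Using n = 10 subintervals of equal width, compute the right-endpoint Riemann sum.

373.76

Δt = (7 − 3)/10 = 0.4.
Right endpoints: 3.4, 3.8, 4.2, 4.6, 5, 5.4, 5.8, 6.2, 6.6, 7.
f(3.4) = 35.24, f(3.8) = 44.76, f(4.2) = 55.56, f(4.6) = 67.64, f(5) = 81, f(5.4) = 95.64, f(5.8) = 111.56, f(6.2) = 128.76, f(6.6) = 147.24, f(7) = 167.
Sum = Δt · [f(3.4) + f(3.8) + f(4.2) + ...].
Sum = 373.76.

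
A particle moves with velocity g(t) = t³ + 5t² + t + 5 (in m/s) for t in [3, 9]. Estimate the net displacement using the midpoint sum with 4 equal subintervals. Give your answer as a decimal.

Δt = (9 − 3)/4 = 1.5.
Midpoints: 3.75, 5.25, 6.75, 8.25.
g(3.75) = 131.796875, g(5.25) = 292.765625, g(6.75) = 547.109375, g(8.25) = 915.078125.
Sum = Δt · [g(3.75) + g(5.25) + g(6.75) + g(8.25)].
Sum = 2830.125.

2830.125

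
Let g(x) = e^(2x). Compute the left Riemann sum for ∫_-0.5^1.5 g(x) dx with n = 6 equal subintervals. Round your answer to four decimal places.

6.9350

Δx = (1.5 − (-0.5))/6 = 1/3.
Left endpoints: -0.5, -1/6, 1/6, 0.5, 5/6, 7/6.
g(-0.5) ≈ 0.3679, g(-1/6) ≈ 0.7165, g(1/6) ≈ 1.3956, g(0.5) ≈ 2.7183, g(5/6) ≈ 5.2945, g(7/6) ≈ 10.3123.
Sum = Δx · [g(-0.5) + g(-1/6) + g(1/6) + ...].
Sum ≈ 6.9350.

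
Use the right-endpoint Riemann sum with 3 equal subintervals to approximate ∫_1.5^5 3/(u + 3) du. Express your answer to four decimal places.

1.5673

Δu = (5 − 1.5)/3 = 7/6.
Right endpoints: 8/3, 23/6, 5.
f(8/3) = 9/17, f(23/6) = 18/41, f(5) = 0.375.
Sum = Δu · [f(8/3) + f(23/6) + f(5)].
Sum ≈ 1.5673.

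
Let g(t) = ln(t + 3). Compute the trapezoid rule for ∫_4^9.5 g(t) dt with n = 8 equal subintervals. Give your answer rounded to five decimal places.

12.44776

Δt = (9.5 − 4)/8 = 0.6875.
g(4) ≈ 1.94591, g(4.6875) ≈ 2.03960, g(5.375) ≈ 2.12525, g(6.0625) ≈ 2.20415, g(6.75) ≈ 2.27727, g(7.4375) ≈ 2.34541, g(8.125) ≈ 2.40919, g(8.8125) ≈ 2.46916, g(9.5) ≈ 2.52573.
T_8 = (Δt/2)·[g(t_0) + 2g(t_1) + ... + 2g(t_{7}) + g(t_8)].
Sum ≈ 12.44776.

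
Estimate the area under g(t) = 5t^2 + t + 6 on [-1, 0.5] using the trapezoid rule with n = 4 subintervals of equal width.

Δt = (0.5 − (-1))/4 = 0.375.
g(-1) = 10, g(-0.625) = 7.328125, g(-0.25) = 6.0625, g(0.125) = 6.203125, g(0.5) = 7.75.
T_4 = (Δt/2)·[g(t_0) + 2g(t_1) + 2g(t_2) + 2g(t_3) + g(t_4)].
Sum = 10.67578125.

10.67578125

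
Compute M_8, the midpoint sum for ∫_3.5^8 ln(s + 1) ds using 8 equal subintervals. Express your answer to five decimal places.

Δs = (8 − 3.5)/8 = 0.5625.
Midpoints: 3.78125, 4.34375, 4.90625, 5.46875, 6.03125, 6.59375, 7.15625, 7.71875.
f(3.78125) ≈ 1.56470, f(4.34375) ≈ 1.67593, f(4.90625) ≈ 1.77601, f(5.46875) ≈ 1.86698, f(6.03125) ≈ 1.95036, f(6.59375) ≈ 2.02733, f(7.15625) ≈ 2.09878, f(7.71875) ≈ 2.16548.
Sum = Δs · [f(3.78125) + f(4.34375) + f(4.90625) + ...].
Sum ≈ 8.50814.

8.50814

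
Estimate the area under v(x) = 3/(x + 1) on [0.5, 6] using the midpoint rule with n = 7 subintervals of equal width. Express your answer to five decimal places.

Δx = (6 − 0.5)/7 = 11/14.
Midpoints: 25/28, 47/28, 69/28, 3.25, 113/28, 135/28, 157/28.
v(25/28) = 84/53, v(47/28) = 1.12, v(69/28) = 84/97, v(3.25) = 12/17, v(113/28) = 28/47, v(135/28) = 84/163, v(157/28) = 84/185.
Sum = Δx · [v(25/28) + v(47/28) + v(69/28) + ...].
Sum ≈ 4.59007.

4.59007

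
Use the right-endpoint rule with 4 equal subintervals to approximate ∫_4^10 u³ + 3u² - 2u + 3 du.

Δu = (10 − 4)/4 = 1.5.
Right endpoints: 5.5, 7, 8.5, 10.
f(5.5) = 249.125, f(7) = 479, f(8.5) = 816.875, f(10) = 1283.
Sum = Δu · [f(5.5) + f(7) + f(8.5) + f(10)].
Sum = 4242.

4242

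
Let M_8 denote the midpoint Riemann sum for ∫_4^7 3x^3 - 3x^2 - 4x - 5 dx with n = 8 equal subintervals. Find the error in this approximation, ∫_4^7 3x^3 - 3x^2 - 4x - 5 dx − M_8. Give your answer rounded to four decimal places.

Exact integral: ∫_4^7 f(x) dx = 1248.75.
M_8 ≈ 1247.115234.
Error ≈ 1248.75 − 1247.115234 ≈ 1.6348.

1.6348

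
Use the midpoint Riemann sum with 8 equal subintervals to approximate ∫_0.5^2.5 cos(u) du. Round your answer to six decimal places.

Δu = (2.5 − 0.5)/8 = 0.25.
Midpoints: 0.625, 0.875, 1.125, 1.375, 1.625, 1.875, 2.125, 2.375.
f(0.625) ≈ 0.810963, f(0.875) ≈ 0.640997, f(1.125) ≈ 0.431177, f(1.375) ≈ 0.194548, f(1.625) ≈ -0.054177, f(1.875) ≈ -0.299534, f(2.125) ≈ -0.526266, f(2.375) ≈ -0.720278.
Sum = Δu · [f(0.625) + f(0.875) + f(1.125) + ...].
Sum ≈ 0.119357.

0.119357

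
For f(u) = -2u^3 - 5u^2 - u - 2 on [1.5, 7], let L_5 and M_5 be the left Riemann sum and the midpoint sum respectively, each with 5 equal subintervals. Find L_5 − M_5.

454.430625

L_5 = -1327.04.
M_5 = -1781.470625.
L_5 − M_5 = 454.430625.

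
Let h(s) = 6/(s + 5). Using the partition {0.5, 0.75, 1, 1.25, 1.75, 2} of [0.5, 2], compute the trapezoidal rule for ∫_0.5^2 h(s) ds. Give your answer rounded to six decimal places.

Subinterval widths: 0.25, 0.25, 0.25, 0.5, 0.25.
h(0.5) = 12/11, h(0.75) = 24/23, h(1) = 1, h(1.25) = 0.96, h(1.75) = 8/9, h(2) = 6/7.
On each subinterval the trapezoid contributes (Δs_i/2)·[h(s_{i-1}) + h(s_i)].
Sum ≈ 1.447709.

1.447709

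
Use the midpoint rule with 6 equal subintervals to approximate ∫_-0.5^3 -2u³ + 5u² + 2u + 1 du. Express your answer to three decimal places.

17.238

Δu = (3 − (-0.5))/6 = 7/12.
Midpoints: -5/24, 0.375, 23/24, 37/24, 2.125, 65/24.
f(-5/24) = 5657/6912, f(0.375) = 2.34765625, f(23/24) = 39733/6912, f(37/24) = 59711/6912, f(2.125) = 8.63671875, f(65/24) = 23227/6912.
Sum = Δu · [f(-5/24) + f(0.375) + f(23/24) + ...].
Sum ≈ 17.238.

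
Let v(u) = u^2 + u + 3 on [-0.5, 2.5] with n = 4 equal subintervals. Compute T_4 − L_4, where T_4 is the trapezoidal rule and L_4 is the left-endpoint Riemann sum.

T_4 = 17.53125.
L_4 = 14.15625.
T_4 − L_4 = 3.375.

3.375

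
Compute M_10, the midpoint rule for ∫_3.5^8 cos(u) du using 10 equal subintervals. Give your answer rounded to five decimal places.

Δu = (8 − 3.5)/10 = 0.45.
Midpoints: 3.725, 4.175, 4.625, 5.075, 5.525, 5.975, 6.425, 6.875, 7.325, 7.775.
f(3.725) ≈ -0.83459, f(4.175) ≈ -0.51189, f(4.625) ≈ -0.08728, f(5.075) ≈ 0.35472, f(5.525) ≈ 0.72608, f(5.975) ≈ 0.95289, f(6.425) ≈ 0.98996, f(6.875) ≈ 0.82993, f(7.325) ≈ 0.50465, f(7.775) ≈ 0.07890.
Sum = Δu · [f(3.725) + f(4.175) + f(4.625) + ...].
Sum ≈ 1.35152.

1.35152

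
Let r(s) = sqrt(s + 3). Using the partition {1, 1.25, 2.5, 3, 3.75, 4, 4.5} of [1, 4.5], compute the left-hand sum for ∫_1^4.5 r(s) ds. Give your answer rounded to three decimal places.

8.059

Subinterval widths: 0.25, 1.25, 0.5, 0.75, 0.25, 0.5.
Left endpoints: 1, 1.25, 2.5, 3, 3.75, 4.
r(1) ≈ 2.000, r(1.25) ≈ 2.062, r(2.5) ≈ 2.345, r(3) ≈ 2.449, r(3.75) ≈ 2.598, r(4) ≈ 2.646.
Sum = Σ Δs_i · r(s_i).
Sum ≈ 8.059.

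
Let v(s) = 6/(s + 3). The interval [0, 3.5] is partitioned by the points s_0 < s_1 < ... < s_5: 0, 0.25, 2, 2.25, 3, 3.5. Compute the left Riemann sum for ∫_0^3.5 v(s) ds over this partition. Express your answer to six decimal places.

5.387912

Subinterval widths: 0.25, 1.75, 0.25, 0.75, 0.5.
Left endpoints: 0, 0.25, 2, 2.25, 3.
v(0) = 2, v(0.25) = 24/13, v(2) = 1.2, v(2.25) = 8/7, v(3) = 1.
Sum = Σ Δs_i · v(s_i).
Sum ≈ 5.387912.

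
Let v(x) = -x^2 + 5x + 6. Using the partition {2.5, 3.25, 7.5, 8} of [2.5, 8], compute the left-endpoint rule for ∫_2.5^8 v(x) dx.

Subinterval widths: 0.75, 4.25, 0.5.
Left endpoints: 2.5, 3.25, 7.5.
v(2.5) = 12.25, v(3.25) = 11.6875, v(7.5) = -12.75.
Sum = Σ Δx_i · v(x_i).
Sum = 52.484375.

52.484375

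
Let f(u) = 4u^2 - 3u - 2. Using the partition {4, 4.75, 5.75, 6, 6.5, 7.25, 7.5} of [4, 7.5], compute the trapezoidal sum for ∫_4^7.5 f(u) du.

Subinterval widths: 0.75, 1, 0.25, 0.5, 0.75, 0.25.
f(4) = 50, f(4.75) = 74, f(5.75) = 113, f(6) = 124, f(6.5) = 147.5, f(7.25) = 186.5, f(7.5) = 200.5.
On each subinterval the trapezoid contributes (Δu_i/2)·[f(u_{i-1}) + f(u_i)].
Sum = 411.125.

411.125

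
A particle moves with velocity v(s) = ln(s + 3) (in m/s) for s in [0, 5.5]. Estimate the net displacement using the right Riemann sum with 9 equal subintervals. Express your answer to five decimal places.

9.70625

Δs = (5.5 − 0)/9 = 11/18.
Right endpoints: 11/18, 11/9, 11/6, 22/9, 55/18, 11/3, 77/18, 44/9, 5.5.
v(11/18) ≈ 1.28402, v(11/9) ≈ 1.44036, v(11/6) ≈ 1.57554, v(22/9) ≈ 1.69460, v(55/18) ≈ 1.80098, v(11/3) ≈ 1.89712, v(77/18) ≈ 1.98483, v(44/9) ≈ 2.06546, v(5.5) ≈ 2.14007.
Sum = Δs · [v(11/18) + v(11/9) + v(11/6) + ...].
Sum ≈ 9.70625.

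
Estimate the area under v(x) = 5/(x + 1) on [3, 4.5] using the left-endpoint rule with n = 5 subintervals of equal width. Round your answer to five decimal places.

1.64451

Δx = (4.5 − 3)/5 = 0.3.
Left endpoints: 3, 3.3, 3.6, 3.9, 4.2.
v(3) = 1.25, v(3.3) = 50/43, v(3.6) = 25/23, v(3.9) = 50/49, v(4.2) = 25/26.
Sum = Δx · [v(3) + v(3.3) + v(3.6) + v(3.9) + v(4.2)].
Sum ≈ 1.64451.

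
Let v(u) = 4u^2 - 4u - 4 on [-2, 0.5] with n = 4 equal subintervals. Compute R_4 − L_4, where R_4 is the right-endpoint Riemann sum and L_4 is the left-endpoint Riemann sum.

R_4 = 1.171875.
L_4 = 16.796875.
R_4 − L_4 = -15.625.

-15.625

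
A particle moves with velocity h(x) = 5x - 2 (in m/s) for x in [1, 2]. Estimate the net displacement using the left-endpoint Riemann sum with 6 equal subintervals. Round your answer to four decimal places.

5.0833

Δx = (2 − 1)/6 = 1/6.
Left endpoints: 1, 7/6, 4/3, 1.5, 5/3, 11/6.
h(1) = 3, h(7/6) = 23/6, h(4/3) = 14/3, h(1.5) = 5.5, h(5/3) = 19/3, h(11/6) = 43/6.
Sum = Δx · [h(1) + h(7/6) + h(4/3) + ...].
Sum ≈ 5.0833.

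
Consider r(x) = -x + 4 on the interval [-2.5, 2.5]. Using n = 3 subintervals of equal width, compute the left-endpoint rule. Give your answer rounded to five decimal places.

24.16667

Δx = (2.5 − (-2.5))/3 = 5/3.
Left endpoints: -2.5, -5/6, 5/6.
r(-2.5) = 6.5, r(-5/6) = 29/6, r(5/6) = 19/6.
Sum = Δx · [r(-2.5) + r(-5/6) + r(5/6)].
Sum ≈ 24.16667.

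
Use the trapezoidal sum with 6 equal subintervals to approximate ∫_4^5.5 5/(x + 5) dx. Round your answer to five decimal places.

0.77084

Δx = (5.5 − 4)/6 = 0.25.
f(4) = 5/9, f(4.25) = 20/37, f(4.5) = 10/19, f(4.75) = 20/39, f(5) = 0.5, f(5.25) = 20/41, f(5.5) = 10/21.
T_6 = (Δx/2)·[f(x_0) + 2f(x_1) + ... + 2f(x_{5}) + f(x_6)].
Sum ≈ 0.77084.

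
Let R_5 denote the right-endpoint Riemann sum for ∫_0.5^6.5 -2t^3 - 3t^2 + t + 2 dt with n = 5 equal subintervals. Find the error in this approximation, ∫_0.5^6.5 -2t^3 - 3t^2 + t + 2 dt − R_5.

435.96

Exact integral: ∫_0.5^6.5 f(t) dt = -1134.
R_5 = -1569.96.
Error = -1134 − (-1569.96) = 435.96.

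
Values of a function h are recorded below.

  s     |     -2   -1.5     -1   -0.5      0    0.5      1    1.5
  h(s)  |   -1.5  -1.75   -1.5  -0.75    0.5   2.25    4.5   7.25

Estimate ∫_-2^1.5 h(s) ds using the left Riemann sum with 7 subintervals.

Δs = 0.5.
Sum = 0.5·[(-1.5) + (-1.75) + (-1.5) + (-0.75) + 0.5 + 2.25 + 4.5] = 0.875.

0.875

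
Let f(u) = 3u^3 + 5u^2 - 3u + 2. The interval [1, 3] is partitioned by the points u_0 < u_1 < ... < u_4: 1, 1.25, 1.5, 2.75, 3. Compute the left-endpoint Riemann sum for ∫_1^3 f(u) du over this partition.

51.8125

Subinterval widths: 0.25, 0.25, 1.25, 0.25.
Left endpoints: 1, 1.25, 1.5, 2.75.
f(1) = 7, f(1.25) = 11.921875, f(1.5) = 18.875, f(2.75) = 93.953125.
Sum = Σ Δu_i · f(u_i).
Sum = 51.8125.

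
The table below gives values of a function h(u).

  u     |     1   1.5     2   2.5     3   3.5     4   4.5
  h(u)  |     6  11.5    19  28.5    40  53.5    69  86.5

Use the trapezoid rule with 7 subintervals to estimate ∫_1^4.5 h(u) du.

Δu = 0.5.
T_7 = (0.5/2)·[6 + 2·11.5 + 2·19 + 2·28.5 + 2·40 + 2·53.5 + 2·69 + 86.5] = 133.875.

133.875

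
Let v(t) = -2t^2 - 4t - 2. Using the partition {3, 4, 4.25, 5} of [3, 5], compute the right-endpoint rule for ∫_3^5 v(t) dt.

Subinterval widths: 1, 0.25, 0.75.
Right endpoints: 4, 4.25, 5.
v(4) = -50, v(4.25) = -55.125, v(5) = -72.
Sum = Σ Δt_i · v(t_i).
Sum = -117.78125.

-117.78125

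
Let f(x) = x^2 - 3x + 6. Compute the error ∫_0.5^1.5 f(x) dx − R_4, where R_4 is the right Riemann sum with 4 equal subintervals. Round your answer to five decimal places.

0.11458

Exact integral: ∫_0.5^1.5 f(x) dx ≈ 4.0833333.
R_4 = 3.96875.
Error ≈ 4.0833333 − 3.96875 ≈ 0.11458.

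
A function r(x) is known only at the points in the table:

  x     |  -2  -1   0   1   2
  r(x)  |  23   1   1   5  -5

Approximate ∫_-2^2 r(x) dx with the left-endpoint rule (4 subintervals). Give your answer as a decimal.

30

Δx = 1.
Sum = 1·[23 + 1 + 1 + 5] = 30.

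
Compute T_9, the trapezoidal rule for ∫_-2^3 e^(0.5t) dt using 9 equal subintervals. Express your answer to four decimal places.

Δt = (3 − (-2))/9 = 5/9.
f(-2) ≈ 0.3679, f(-13/9) ≈ 0.4857, f(-8/9) ≈ 0.6412, f(-1/3) ≈ 0.8465, f(2/9) ≈ 1.1175, f(7/9) ≈ 1.4753, f(4/3) ≈ 1.9477, f(17/9) ≈ 2.5714, f(22/9) ≈ 3.3947, f(3) ≈ 4.4817.
T_9 = (Δt/2)·[f(t_0) + 2f(t_1) + ... + 2f(t_{8}) + f(t_9)].
Sum ≈ 8.2805.

8.2805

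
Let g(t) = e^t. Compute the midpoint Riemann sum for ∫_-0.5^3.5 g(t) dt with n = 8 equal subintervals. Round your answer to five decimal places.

Δt = (3.5 − (-0.5))/8 = 0.5.
Midpoints: -0.25, 0.25, 0.75, 1.25, 1.75, 2.25, 2.75, 3.25.
g(-0.25) ≈ 0.77880, g(0.25) ≈ 1.28403, g(0.75) ≈ 2.11700, g(1.25) ≈ 3.49034, g(1.75) ≈ 5.75460, g(2.25) ≈ 9.48774, g(2.75) ≈ 15.64263, g(3.25) ≈ 25.79034.
Sum = Δt · [g(-0.25) + g(0.25) + g(0.75) + ...].
Sum ≈ 32.17274.

32.17274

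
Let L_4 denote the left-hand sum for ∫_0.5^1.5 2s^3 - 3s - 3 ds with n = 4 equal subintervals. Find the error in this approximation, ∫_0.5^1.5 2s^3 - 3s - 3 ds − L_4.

0.375

Exact integral: ∫_0.5^1.5 f(s) ds = -3.5.
L_4 = -3.875.
Error = -3.5 − (-3.875) = 0.375.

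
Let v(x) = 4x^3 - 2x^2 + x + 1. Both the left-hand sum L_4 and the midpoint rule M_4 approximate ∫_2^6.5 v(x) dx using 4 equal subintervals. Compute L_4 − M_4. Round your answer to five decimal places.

-489.63867

L_4 = 1102.04296875.
M_4 ≈ 1591.6816406.
L_4 − M_4 ≈ -489.63867.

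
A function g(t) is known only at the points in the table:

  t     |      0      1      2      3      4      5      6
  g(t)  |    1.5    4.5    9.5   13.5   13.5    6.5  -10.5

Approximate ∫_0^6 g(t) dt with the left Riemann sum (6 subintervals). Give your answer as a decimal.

49

Δt = 1.
Sum = 1·[1.5 + 4.5 + 9.5 + 13.5 + 13.5 + 6.5] = 49.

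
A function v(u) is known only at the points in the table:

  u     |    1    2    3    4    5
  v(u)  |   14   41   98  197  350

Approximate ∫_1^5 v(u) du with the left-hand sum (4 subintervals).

Δu = 1.
Sum = 1·[14 + 41 + 98 + 197] = 350.

350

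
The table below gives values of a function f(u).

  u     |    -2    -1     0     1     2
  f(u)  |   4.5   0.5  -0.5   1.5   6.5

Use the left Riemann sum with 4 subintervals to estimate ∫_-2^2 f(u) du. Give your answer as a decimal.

6

Δu = 1.
Sum = 1·[4.5 + 0.5 + (-0.5) + 1.5] = 6.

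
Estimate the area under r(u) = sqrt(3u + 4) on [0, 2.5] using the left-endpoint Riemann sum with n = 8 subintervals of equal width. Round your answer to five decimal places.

Δu = (2.5 − 0)/8 = 0.3125.
Left endpoints: 0, 0.3125, 0.625, 0.9375, 1.25, 1.5625, 1.875, 2.1875.
r(0) ≈ 2.00000, r(0.3125) ≈ 2.22205, r(0.625) ≈ 2.42384, r(0.9375) ≈ 2.61008, r(1.25) ≈ 2.78388, r(1.5625) ≈ 2.94746, r(1.875) ≈ 3.10242, r(2.1875) ≈ 3.25000.
Sum = Δu · [r(0) + r(0.3125) + r(0.625) + ...].
Sum ≈ 6.66866.

6.66866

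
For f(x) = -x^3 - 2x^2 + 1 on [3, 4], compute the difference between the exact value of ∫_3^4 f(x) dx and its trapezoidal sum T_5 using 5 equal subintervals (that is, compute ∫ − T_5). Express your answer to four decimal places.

0.0833

Exact integral: ∫_3^4 f(x) dx ≈ -67.416667.
T_5 = -67.5.
Error ≈ -67.416667 − (-67.5) ≈ 0.0833.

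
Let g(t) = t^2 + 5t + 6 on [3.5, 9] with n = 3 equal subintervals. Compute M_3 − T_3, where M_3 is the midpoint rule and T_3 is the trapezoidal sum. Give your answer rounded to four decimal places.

-4.6215

M_3 ≈ 432.042824.
T_3 ≈ 436.664352.
M_3 − T_3 ≈ -4.6215.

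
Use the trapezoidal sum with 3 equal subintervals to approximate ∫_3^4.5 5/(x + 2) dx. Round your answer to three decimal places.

Δx = (4.5 − 3)/3 = 0.5.
f(3) = 1, f(3.5) = 10/11, f(4) = 5/6, f(4.5) = 10/13.
T_3 = (Δx/2)·[f(x_0) + 2f(x_1) + 2f(x_2) + f(x_3)].
Sum ≈ 1.314.

1.314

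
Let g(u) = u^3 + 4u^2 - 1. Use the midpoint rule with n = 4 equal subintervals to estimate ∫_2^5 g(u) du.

303.2109375

Δu = (5 − 2)/4 = 0.75.
Midpoints: 2.375, 3.125, 3.875, 4.625.
g(2.375) = 17899/512, g(3.125) = 35113/512, g(3.875) = 60031/512, g(4.625) = 93949/512.
Sum = Δu · [g(2.375) + g(3.125) + g(3.875) + g(4.625)].
Sum = 303.2109375.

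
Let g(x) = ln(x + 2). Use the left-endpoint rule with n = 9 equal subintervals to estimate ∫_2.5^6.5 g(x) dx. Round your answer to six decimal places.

7.279163

Δx = (6.5 − 2.5)/9 = 4/9.
Left endpoints: 2.5, 53/18, 61/18, 23/6, 77/18, 85/18, 31/6, 101/18, 109/18.
g(2.5) ≈ 1.504077, g(53/18) ≈ 1.598265, g(61/18) ≈ 1.684339, g(23/6) ≈ 1.763589, g(77/18) ≈ 1.837016, g(85/18) ≈ 1.905419, g(31/6) ≈ 1.969441, g(101/18) ≈ 2.029609, g(109/18) ≈ 2.086362.
Sum = Δx · [g(2.5) + g(53/18) + g(61/18) + ...].
Sum ≈ 7.279163.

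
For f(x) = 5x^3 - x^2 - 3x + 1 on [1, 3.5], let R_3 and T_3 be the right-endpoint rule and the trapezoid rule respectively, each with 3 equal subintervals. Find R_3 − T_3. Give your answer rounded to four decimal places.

R_3 ≈ 246.898148.
T_3 ≈ 167.471065.
R_3 − T_3 ≈ 79.4271.

79.4271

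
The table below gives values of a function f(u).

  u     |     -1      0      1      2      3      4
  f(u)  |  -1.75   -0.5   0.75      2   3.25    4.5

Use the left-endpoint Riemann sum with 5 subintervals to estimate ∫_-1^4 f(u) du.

3.75

Δu = 1.
Sum = 1·[(-1.75) + (-0.5) + 0.75 + 2 + 3.25] = 3.75.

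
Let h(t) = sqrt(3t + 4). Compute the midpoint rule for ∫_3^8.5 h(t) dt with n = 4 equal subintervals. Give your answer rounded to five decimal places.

Δt = (8.5 − 3)/4 = 1.375.
Midpoints: 3.6875, 5.0625, 6.4375, 7.8125.
h(3.6875) ≈ 3.88104, h(5.0625) ≈ 4.38035, h(6.4375) ≈ 4.82830, h(7.8125) ≈ 5.23808.
Sum = Δt · [h(3.6875) + h(5.0625) + h(6.4375) + h(7.8125)].
Sum ≈ 25.20070.

25.20070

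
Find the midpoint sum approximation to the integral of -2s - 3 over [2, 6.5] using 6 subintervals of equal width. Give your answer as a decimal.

Δs = (6.5 − 2)/6 = 0.75.
Midpoints: 2.375, 3.125, 3.875, 4.625, 5.375, 6.125.
f(2.375) = -7.75, f(3.125) = -9.25, f(3.875) = -10.75, f(4.625) = -12.25, f(5.375) = -13.75, f(6.125) = -15.25.
Sum = Δs · [f(2.375) + f(3.125) + f(3.875) + ...].
Sum = -51.75.

-51.75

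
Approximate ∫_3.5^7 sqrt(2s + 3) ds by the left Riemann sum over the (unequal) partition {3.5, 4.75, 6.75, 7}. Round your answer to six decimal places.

Subinterval widths: 1.25, 2, 0.25.
Left endpoints: 3.5, 4.75, 6.75.
f(3.5) ≈ 3.162278, f(4.75) ≈ 3.535534, f(6.75) ≈ 4.062019.
Sum = Σ Δs_i · f(s_i).
Sum ≈ 12.039420.

12.039420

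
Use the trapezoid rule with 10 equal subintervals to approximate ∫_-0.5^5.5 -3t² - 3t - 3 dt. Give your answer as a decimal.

Δt = (5.5 − (-0.5))/10 = 0.6.
f(-0.5) = -2.25, f(0.1) = -3.33, f(0.7) = -6.57, f(1.3) = -11.97, f(1.9) = -19.53, f(2.5) = -29.25, f(3.1) = -41.13, f(3.7) = -55.17, f(4.3) = -71.37, f(4.9) = -89.73, f(5.5) = -110.25.
T_10 = (Δt/2)·[f(t_0) + 2f(t_1) + ... + 2f(t_{9}) + f(t_10)].
Sum = -230.58.

-230.58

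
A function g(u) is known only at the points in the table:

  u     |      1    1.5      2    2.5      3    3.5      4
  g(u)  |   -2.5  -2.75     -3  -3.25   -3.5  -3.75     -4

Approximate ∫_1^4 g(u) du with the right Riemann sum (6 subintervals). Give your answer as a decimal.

Δu = 0.5.
Sum = 0.5·[(-2.75) + (-3) + (-3.25) + (-3.5) + (-3.75) + (-4)] = -10.125.

-10.125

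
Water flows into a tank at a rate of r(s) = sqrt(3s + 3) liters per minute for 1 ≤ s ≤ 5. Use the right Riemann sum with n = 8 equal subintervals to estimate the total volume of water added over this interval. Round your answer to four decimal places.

Δs = (5 − 1)/8 = 0.5.
Right endpoints: 1.5, 2, 2.5, 3, 3.5, 4, 4.5, 5.
r(1.5) ≈ 2.7386, r(2) ≈ 3.0000, r(2.5) ≈ 3.2404, r(3) ≈ 3.4641, r(3.5) ≈ 3.6742, r(4) ≈ 3.8730, r(4.5) ≈ 4.0620, r(5) ≈ 4.2426.
Sum = Δs · [r(1.5) + r(2) + r(2.5) + ...].
Sum ≈ 14.1475.

14.1475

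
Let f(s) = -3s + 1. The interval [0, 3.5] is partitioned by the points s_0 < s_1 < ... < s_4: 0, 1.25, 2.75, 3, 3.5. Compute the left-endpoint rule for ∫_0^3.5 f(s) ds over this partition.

-8.6875

Subinterval widths: 1.25, 1.5, 0.25, 0.5.
Left endpoints: 0, 1.25, 2.75, 3.
f(0) = 1, f(1.25) = -2.75, f(2.75) = -7.25, f(3) = -8.
Sum = Σ Δs_i · f(s_i).
Sum = -8.6875.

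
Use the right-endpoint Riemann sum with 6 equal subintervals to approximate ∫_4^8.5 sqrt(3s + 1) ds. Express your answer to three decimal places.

20.471

Δs = (8.5 − 4)/6 = 0.75.
Right endpoints: 4.75, 5.5, 6.25, 7, 7.75, 8.5.
f(4.75) ≈ 3.905, f(5.5) ≈ 4.183, f(6.25) ≈ 4.444, f(7) ≈ 4.690, f(7.75) ≈ 4.924, f(8.5) ≈ 5.148.
Sum = Δs · [f(4.75) + f(5.5) + f(6.25) + ...].
Sum ≈ 20.471.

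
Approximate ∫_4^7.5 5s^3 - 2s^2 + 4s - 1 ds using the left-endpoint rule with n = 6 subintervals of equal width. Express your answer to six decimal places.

2987.712818

Δs = (7.5 − 4)/6 = 7/12.
Left endpoints: 4, 55/12, 31/6, 5.75, 19/3, 83/12.
f(4) = 303, f(55/12) = 789227/1728, f(31/6) = 141671/216, f(5.75) = 906.421875, f(19/3) = 32786/27, f(83/12) = 2739679/1728.
Sum = Δs · [f(4) + f(55/12) + f(31/6) + ...].
Sum ≈ 2987.712818.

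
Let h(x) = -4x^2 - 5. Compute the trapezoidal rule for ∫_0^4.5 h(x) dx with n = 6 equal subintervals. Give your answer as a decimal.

Δx = (4.5 − 0)/6 = 0.75.
h(0) = -5, h(0.75) = -7.25, h(1.5) = -14, h(2.25) = -25.25, h(3) = -41, h(3.75) = -61.25, h(4.5) = -86.
T_6 = (Δx/2)·[h(x_0) + 2h(x_1) + ... + 2h(x_{5}) + h(x_6)].
Sum = -145.6875.

-145.6875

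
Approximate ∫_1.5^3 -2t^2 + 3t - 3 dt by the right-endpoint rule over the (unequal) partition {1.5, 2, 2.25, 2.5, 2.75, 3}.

Subinterval widths: 0.5, 0.25, 0.25, 0.25, 0.25.
Right endpoints: 2, 2.25, 2.5, 2.75, 3.
f(2) = -5, f(2.25) = -6.375, f(2.5) = -8, f(2.75) = -9.875, f(3) = -12.
Sum = Σ Δt_i · f(t_i).
Sum = -11.5625.

-11.5625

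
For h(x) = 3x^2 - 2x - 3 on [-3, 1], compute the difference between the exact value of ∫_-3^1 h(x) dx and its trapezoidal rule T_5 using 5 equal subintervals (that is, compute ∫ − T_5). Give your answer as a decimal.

Exact integral: ∫_-3^1 h(x) dx = 24.
T_5 = 25.28.
Error = 24 − 25.28 = -1.28.

-1.28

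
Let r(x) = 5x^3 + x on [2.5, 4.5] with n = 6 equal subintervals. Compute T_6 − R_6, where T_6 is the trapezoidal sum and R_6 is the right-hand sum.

T_6 ≈ 472.6944444.
R_6 ≈ 535.9444444.
T_6 − R_6 = -63.25.

-63.25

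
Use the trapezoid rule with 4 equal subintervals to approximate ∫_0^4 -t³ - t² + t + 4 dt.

Δt = (4 − 0)/4 = 1.
f(0) = 4, f(1) = 3, f(2) = -6, f(3) = -29, f(4) = -72.
T_4 = (Δt/2)·[f(t_0) + 2f(t_1) + 2f(t_2) + 2f(t_3) + f(t_4)].
Sum = -66.

-66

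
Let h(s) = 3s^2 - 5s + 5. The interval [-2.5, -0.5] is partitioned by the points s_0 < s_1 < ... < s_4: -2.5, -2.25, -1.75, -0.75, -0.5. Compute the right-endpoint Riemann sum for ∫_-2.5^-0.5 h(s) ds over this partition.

31.828125

Subinterval widths: 0.25, 0.5, 1, 0.25.
Right endpoints: -2.25, -1.75, -0.75, -0.5.
h(-2.25) = 31.4375, h(-1.75) = 22.9375, h(-0.75) = 10.4375, h(-0.5) = 8.25.
Sum = Σ Δs_i · h(s_i).
Sum = 31.828125.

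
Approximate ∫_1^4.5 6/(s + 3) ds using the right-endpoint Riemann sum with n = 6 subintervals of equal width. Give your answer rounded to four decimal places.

Δs = (4.5 − 1)/6 = 7/12.
Right endpoints: 19/12, 13/6, 2.75, 10/3, 47/12, 4.5.
f(19/12) = 72/55, f(13/6) = 36/31, f(2.75) = 24/23, f(10/3) = 18/19, f(47/12) = 72/83, f(4.5) = 0.8.
Sum = Δs · [f(19/12) + f(13/6) + f(2.75) + ...].
Sum ≈ 3.5751.

3.5751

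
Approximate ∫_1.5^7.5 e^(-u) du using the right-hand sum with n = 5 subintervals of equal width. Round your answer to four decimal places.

0.1151

Δu = (7.5 − 1.5)/5 = 1.2.
Right endpoints: 2.7, 3.9, 5.1, 6.3, 7.5.
f(2.7) ≈ 0.0672, f(3.9) ≈ 0.0202, f(5.1) ≈ 0.0061, f(6.3) ≈ 0.0018, f(7.5) ≈ 0.0006.
Sum = Δu · [f(2.7) + f(3.9) + f(5.1) + f(6.3) + f(7.5)].
Sum ≈ 0.1151.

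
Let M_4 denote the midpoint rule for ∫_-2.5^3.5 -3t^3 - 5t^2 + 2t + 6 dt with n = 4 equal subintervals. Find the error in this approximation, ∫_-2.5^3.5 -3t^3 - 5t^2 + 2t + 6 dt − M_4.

Exact integral: ∫_-2.5^3.5 f(t) dt = -138.75.
M_4 = -128.0625.
Error = -138.75 − (-128.0625) = -10.6875.

-10.6875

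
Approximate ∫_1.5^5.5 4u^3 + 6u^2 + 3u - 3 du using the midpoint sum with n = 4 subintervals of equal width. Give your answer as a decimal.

Δu = (5.5 − 1.5)/4 = 1.
Midpoints: 2, 3, 4, 5.
f(2) = 59, f(3) = 168, f(4) = 361, f(5) = 662.
Sum = Δu · [f(2) + f(3) + f(4) + f(5)].
Sum = 1250.

1250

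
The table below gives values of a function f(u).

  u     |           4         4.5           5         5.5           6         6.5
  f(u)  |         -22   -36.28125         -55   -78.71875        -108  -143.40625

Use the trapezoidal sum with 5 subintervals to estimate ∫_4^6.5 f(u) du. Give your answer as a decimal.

-180.3515625

Δu = 0.5.
T_5 = (0.5/2)·[(-22) + 2·(-36.28125) + 2·(-55) + 2·(-78.71875) + 2·(-108) + (-143.40625)] = -180.3515625.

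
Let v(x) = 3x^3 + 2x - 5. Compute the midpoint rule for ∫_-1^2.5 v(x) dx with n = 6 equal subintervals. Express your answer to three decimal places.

Δx = (2.5 − (-1))/6 = 7/12.
Midpoints: -17/24, -0.125, 11/24, 25/24, 1.625, 53/24.
v(-17/24) = -34481/4608, v(-0.125) = -2691/512, v(11/24) = -17485/4608, v(25/24) = 2185/4608, v(1.625) = 5695/512, v(53/24) = 146189/4608.
Sum = Δx · [v(-17/24) + v(-0.125) + v(11/24) + ...].
Sum ≈ 15.627.

15.627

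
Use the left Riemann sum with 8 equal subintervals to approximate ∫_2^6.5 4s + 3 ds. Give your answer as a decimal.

84.9375

Δs = (6.5 − 2)/8 = 0.5625.
Left endpoints: 2, 2.5625, 3.125, 3.6875, 4.25, 4.8125, 5.375, 5.9375.
f(2) = 11, f(2.5625) = 13.25, f(3.125) = 15.5, f(3.6875) = 17.75, f(4.25) = 20, f(4.8125) = 22.25, f(5.375) = 24.5, f(5.9375) = 26.75.
Sum = Δs · [f(2) + f(2.5625) + f(3.125) + ...].
Sum = 84.9375.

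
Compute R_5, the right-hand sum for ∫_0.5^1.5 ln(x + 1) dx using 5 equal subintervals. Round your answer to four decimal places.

0.7327

Δx = (1.5 − 0.5)/5 = 0.2.
Right endpoints: 0.7, 0.9, 1.1, 1.3, 1.5.
f(0.7) ≈ 0.5306, f(0.9) ≈ 0.6419, f(1.1) ≈ 0.7419, f(1.3) ≈ 0.8329, f(1.5) ≈ 0.9163.
Sum = Δx · [f(0.7) + f(0.9) + f(1.1) + f(1.3) + f(1.5)].
Sum ≈ 0.7327.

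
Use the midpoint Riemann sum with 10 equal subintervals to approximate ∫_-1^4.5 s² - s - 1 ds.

15.4446875

Δs = (4.5 − (-1))/10 = 0.55.
Midpoints: -0.725, -0.175, 0.375, 0.925, 1.475, 2.025, 2.575, 3.125, 3.675, 4.225.
f(-0.725) = 0.250625, f(-0.175) = -0.794375, f(0.375) = -1.234375, f(0.925) = -1.069375, f(1.475) = -0.299375, f(2.025) = 1.075625, f(2.575) = 3.055625, f(3.125) = 5.640625, f(3.675) = 8.830625, f(4.225) = 12.625625.
Sum = Δs · [f(-0.725) + f(-0.175) + f(0.375) + ...].
Sum = 15.4446875.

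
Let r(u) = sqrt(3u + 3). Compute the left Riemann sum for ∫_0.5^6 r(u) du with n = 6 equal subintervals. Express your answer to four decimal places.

Δu = (6 − 0.5)/6 = 11/12.
Left endpoints: 0.5, 17/12, 7/3, 3.25, 25/6, 61/12.
r(0.5) ≈ 2.1213, r(17/12) ≈ 2.6926, r(7/3) ≈ 3.1623, r(3.25) ≈ 3.5707, r(25/6) ≈ 3.9370, r(61/12) ≈ 4.2720.
Sum = Δu · [r(0.5) + r(17/12) + r(7/3) + ...].
Sum ≈ 18.1096.

18.1096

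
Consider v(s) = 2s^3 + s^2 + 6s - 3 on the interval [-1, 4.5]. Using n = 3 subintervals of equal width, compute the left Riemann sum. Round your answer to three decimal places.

95.130

Δs = (4.5 − (-1))/3 = 11/6.
Left endpoints: -1, 5/6, 8/3.
v(-1) = -10, v(5/6) = 104/27, v(8/3) = 1567/27.
Sum = Δs · [v(-1) + v(5/6) + v(8/3)].
Sum ≈ 95.130.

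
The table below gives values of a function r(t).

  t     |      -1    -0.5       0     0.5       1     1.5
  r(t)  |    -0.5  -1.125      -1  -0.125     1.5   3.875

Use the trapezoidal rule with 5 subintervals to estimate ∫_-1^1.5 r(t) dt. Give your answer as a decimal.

0.46875

Δt = 0.5.
T_5 = (0.5/2)·[(-0.5) + 2·(-1.125) + 2·(-1) + 2·(-0.125) + 2·1.5 + 3.875] = 0.46875.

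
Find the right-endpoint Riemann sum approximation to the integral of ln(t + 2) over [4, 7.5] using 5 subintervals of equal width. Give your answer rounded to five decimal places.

Δt = (7.5 − 4)/5 = 0.7.
Right endpoints: 4.7, 5.4, 6.1, 6.8, 7.5.
f(4.7) ≈ 1.90211, f(5.4) ≈ 2.00148, f(6.1) ≈ 2.09186, f(6.8) ≈ 2.17475, f(7.5) ≈ 2.25129.
Sum = Δt · [f(4.7) + f(5.4) + f(6.1) + f(6.8) + f(7.5)].
Sum ≈ 7.29505.

7.29505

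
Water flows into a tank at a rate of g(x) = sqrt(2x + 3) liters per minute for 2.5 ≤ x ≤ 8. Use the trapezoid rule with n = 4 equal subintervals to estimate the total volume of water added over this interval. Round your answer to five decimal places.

Δx = (8 − 2.5)/4 = 1.375.
g(2.5) ≈ 2.82843, g(3.875) ≈ 3.27872, g(5.25) ≈ 3.67423, g(6.625) ≈ 4.03113, g(8) ≈ 4.35890.
T_4 = (Δx/2)·[g(x_0) + 2g(x_1) + 2g(x_2) + 2g(x_3) + g(x_4)].
Sum ≈ 20.04440.

20.04440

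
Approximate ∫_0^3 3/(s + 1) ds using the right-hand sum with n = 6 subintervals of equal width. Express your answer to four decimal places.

3.6536

Δs = (3 − 0)/6 = 0.5.
Right endpoints: 0.5, 1, 1.5, 2, 2.5, 3.
f(0.5) = 2, f(1) = 1.5, f(1.5) = 1.2, f(2) = 1, f(2.5) = 6/7, f(3) = 0.75.
Sum = Δs · [f(0.5) + f(1) + f(1.5) + ...].
Sum ≈ 3.6536.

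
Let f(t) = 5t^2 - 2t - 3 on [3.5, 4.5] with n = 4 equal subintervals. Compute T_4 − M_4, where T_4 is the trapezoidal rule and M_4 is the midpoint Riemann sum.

0.078125

T_4 = 69.46875.
M_4 = 69.390625.
T_4 − M_4 = 0.078125.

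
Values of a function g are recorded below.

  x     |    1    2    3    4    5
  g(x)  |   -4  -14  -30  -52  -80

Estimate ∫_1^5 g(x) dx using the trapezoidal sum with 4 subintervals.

Δx = 1.
T_4 = (1/2)·[(-4) + 2·(-14) + 2·(-30) + 2·(-52) + (-80)] = -138.

-138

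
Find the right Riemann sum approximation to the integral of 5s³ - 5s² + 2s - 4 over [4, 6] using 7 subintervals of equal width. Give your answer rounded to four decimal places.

Δs = (6 − 4)/7 = 2/7.
Right endpoints: 30/7, 32/7, 34/7, 36/7, 38/7, 40/7, 6.
f(30/7) = 105068/343, f(32/7) = 129764/343, f(34/7) = 158020/343, f(36/7) = 190076/343, f(38/7) = 226172/343, f(40/7) = 266548/343, f(6) = 908.
Sum = Δs · [f(30/7) + f(32/7) + f(34/7) + ...].
Sum ≈ 1155.4286.

1155.4286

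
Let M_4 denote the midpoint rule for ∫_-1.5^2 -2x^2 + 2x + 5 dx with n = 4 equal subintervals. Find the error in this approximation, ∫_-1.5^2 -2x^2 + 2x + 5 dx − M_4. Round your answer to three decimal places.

-0.447

Exact integral: ∫_-1.5^2 f(x) dx ≈ 11.66667.
M_4 = 12.11328125.
Error ≈ 11.66667 − 12.11328125 ≈ -0.447.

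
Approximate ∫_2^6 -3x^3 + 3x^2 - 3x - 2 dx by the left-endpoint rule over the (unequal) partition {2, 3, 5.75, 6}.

-321.34765625

Subinterval widths: 1, 2.75, 0.25.
Left endpoints: 2, 3, 5.75.
f(2) = -20, f(3) = -65, f(5.75) = -490.390625.
Sum = Σ Δx_i · f(x_i).
Sum = -321.34765625.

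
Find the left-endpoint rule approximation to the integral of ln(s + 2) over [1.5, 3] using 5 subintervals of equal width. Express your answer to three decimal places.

Δs = (3 − 1.5)/5 = 0.3.
Left endpoints: 1.5, 1.8, 2.1, 2.4, 2.7.
f(1.5) ≈ 1.253, f(1.8) ≈ 1.335, f(2.1) ≈ 1.411, f(2.4) ≈ 1.482, f(2.7) ≈ 1.548.
Sum = Δs · [f(1.5) + f(1.8) + f(2.1) + f(2.4) + f(2.7)].
Sum ≈ 2.108.

2.108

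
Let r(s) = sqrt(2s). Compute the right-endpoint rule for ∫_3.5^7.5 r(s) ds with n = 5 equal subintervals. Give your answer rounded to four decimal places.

13.6760

Δs = (7.5 − 3.5)/5 = 0.8.
Right endpoints: 4.3, 5.1, 5.9, 6.7, 7.5.
r(4.3) ≈ 2.9326, r(5.1) ≈ 3.1937, r(5.9) ≈ 3.4351, r(6.7) ≈ 3.6606, r(7.5) ≈ 3.8730.
Sum = Δs · [r(4.3) + r(5.1) + r(5.9) + r(6.7) + r(7.5)].
Sum ≈ 13.6760.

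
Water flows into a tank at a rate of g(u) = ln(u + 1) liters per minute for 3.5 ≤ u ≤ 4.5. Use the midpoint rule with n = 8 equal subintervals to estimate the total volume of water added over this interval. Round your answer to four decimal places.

Δu = (4.5 − 3.5)/8 = 0.125.
Midpoints: 3.5625, 3.6875, 3.8125, 3.9375, 4.0625, 4.1875, 4.3125, 4.4375.
g(3.5625) ≈ 1.5179, g(3.6875) ≈ 1.5449, g(3.8125) ≈ 1.5712, g(3.9375) ≈ 1.5969, g(4.0625) ≈ 1.6219, g(4.1875) ≈ 1.6463, g(4.3125) ≈ 1.6701, g(4.4375) ≈ 1.6933.
Sum = Δu · [g(3.5625) + g(3.6875) + g(3.8125) + ...].
Sum ≈ 1.6078.

1.6078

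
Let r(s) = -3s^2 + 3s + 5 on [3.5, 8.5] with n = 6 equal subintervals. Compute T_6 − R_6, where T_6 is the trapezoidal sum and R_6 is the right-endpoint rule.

T_6 ≈ -457.98611.
R_6 ≈ -526.73611.
T_6 − R_6 = 68.75.

68.75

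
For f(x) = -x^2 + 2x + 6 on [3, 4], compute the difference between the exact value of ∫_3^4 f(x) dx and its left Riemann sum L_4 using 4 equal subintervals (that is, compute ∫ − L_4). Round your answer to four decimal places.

-0.6146

Exact integral: ∫_3^4 f(x) dx ≈ 0.666667.
L_4 = 1.28125.
Error ≈ 0.666667 − 1.28125 ≈ -0.6146.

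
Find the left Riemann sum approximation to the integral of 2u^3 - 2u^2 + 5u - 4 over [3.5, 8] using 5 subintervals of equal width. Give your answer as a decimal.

Δu = (8 − 3.5)/5 = 0.9.
Left endpoints: 3.5, 4.4, 5.3, 6.2, 7.1.
f(3.5) = 74.75, f(4.4) = 149.648, f(5.3) = 264.074, f(6.2) = 426.776, f(7.1) = 646.502.
Sum = Δu · [f(3.5) + f(4.4) + f(5.3) + f(6.2) + f(7.1)].
Sum = 1405.575.

1405.575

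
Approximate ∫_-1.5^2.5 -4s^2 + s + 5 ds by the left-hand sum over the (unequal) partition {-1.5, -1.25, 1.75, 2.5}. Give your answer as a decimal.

Subinterval widths: 0.25, 3, 0.75.
Left endpoints: -1.5, -1.25, 1.75.
f(-1.5) = -5.5, f(-1.25) = -2.5, f(1.75) = -5.5.
Sum = Σ Δs_i · f(s_i).
Sum = -13.

-13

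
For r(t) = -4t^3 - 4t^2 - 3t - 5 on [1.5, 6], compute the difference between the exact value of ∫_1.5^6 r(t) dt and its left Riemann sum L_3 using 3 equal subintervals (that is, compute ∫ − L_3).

Exact integral: ∫_1.5^6 r(t) dt = -1647.5625.
L_3 = -981.
Error = -1647.5625 − (-981) = -666.5625.

-666.5625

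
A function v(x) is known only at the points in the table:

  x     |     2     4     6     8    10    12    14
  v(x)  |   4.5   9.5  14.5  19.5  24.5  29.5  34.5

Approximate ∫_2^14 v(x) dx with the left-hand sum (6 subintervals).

204

Δx = 2.
Sum = 2·[4.5 + 9.5 + 14.5 + 19.5 + 24.5 + 29.5] = 204.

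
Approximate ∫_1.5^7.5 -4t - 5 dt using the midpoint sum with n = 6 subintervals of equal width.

Δt = (7.5 − 1.5)/6 = 1.
Midpoints: 2, 3, 4, 5, 6, 7.
f(2) = -13, f(3) = -17, f(4) = -21, f(5) = -25, f(6) = -29, f(7) = -33.
Sum = Δt · [f(2) + f(3) + f(4) + ...].
Sum = -138.

-138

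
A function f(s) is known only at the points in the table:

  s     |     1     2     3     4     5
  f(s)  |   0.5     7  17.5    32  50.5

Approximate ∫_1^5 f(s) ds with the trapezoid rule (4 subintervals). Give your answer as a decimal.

82

Δs = 1.
T_4 = (1/2)·[0.5 + 2·7 + 2·17.5 + 2·32 + 50.5] = 82.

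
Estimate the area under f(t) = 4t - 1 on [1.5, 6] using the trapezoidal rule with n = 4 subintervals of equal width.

Δt = (6 − 1.5)/4 = 1.125.
f(1.5) = 5, f(2.625) = 9.5, f(3.75) = 14, f(4.875) = 18.5, f(6) = 23.
T_4 = (Δt/2)·[f(t_0) + 2f(t_1) + 2f(t_2) + 2f(t_3) + f(t_4)].
Sum = 63.

63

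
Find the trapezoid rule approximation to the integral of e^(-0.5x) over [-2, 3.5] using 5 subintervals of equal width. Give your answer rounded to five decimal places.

5.21666

Δx = (3.5 − (-2))/5 = 1.1.
f(-2) ≈ 2.71828, f(-0.9) ≈ 1.56831, f(0.2) ≈ 0.90484, f(1.3) ≈ 0.52205, f(2.4) ≈ 0.30119, f(3.5) ≈ 0.17377.
T_5 = (Δx/2)·[f(x_0) + 2f(x_1) + ... + 2f(x_{4}) + f(x_5)].
Sum ≈ 5.21666.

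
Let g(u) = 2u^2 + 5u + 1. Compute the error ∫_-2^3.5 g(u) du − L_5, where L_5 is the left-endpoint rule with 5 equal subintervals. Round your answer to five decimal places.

Exact integral: ∫_-2^3.5 g(u) du ≈ 60.0416667.
L_5 = 38.06.
Error ≈ 60.0416667 − 38.06 ≈ 21.98167.

21.98167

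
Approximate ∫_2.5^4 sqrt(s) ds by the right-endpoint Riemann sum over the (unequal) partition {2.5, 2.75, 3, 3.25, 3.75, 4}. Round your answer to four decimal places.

Subinterval widths: 0.25, 0.25, 0.25, 0.5, 0.25.
Right endpoints: 2.75, 3, 3.25, 3.75, 4.
f(2.75) ≈ 1.6583, f(3) ≈ 1.7321, f(3.25) ≈ 1.8028, f(3.75) ≈ 1.9365, f(4) ≈ 2.0000.
Sum = Σ Δs_i · f(s_i).
Sum ≈ 2.7665.

2.7665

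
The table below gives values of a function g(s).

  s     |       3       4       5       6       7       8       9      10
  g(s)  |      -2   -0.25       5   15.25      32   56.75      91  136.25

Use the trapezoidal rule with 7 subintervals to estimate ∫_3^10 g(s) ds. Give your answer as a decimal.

Δs = 1.
T_7 = (1/2)·[(-2) + 2·(-0.25) + 2·5 + 2·15.25 + 2·32 + 2·56.75 + 2·91 + 136.25] = 266.875.

266.875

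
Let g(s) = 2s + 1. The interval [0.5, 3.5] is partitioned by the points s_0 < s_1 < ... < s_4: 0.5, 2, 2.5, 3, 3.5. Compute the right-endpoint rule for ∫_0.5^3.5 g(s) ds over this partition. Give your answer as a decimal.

18

Subinterval widths: 1.5, 0.5, 0.5, 0.5.
Right endpoints: 2, 2.5, 3, 3.5.
g(2) = 5, g(2.5) = 6, g(3) = 7, g(3.5) = 8.
Sum = Σ Δs_i · g(s_i).
Sum = 18.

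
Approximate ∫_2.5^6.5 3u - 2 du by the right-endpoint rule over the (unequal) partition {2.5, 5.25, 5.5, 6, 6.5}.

Subinterval widths: 2.75, 0.25, 0.5, 0.5.
Right endpoints: 5.25, 5.5, 6, 6.5.
f(5.25) = 13.75, f(5.5) = 14.5, f(6) = 16, f(6.5) = 17.5.
Sum = Σ Δu_i · f(u_i).
Sum = 58.1875.

58.1875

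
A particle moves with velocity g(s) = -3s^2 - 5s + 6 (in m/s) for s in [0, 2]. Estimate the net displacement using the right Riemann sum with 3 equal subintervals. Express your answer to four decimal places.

-13.7778

Δs = (2 − 0)/3 = 2/3.
Right endpoints: 2/3, 4/3, 2.
g(2/3) = 4/3, g(4/3) = -6, g(2) = -16.
Sum = Δs · [g(2/3) + g(4/3) + g(2)].
Sum ≈ -13.7778.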